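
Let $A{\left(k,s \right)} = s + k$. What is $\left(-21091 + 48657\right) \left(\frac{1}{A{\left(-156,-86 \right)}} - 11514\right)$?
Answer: $- \frac{3491345417}{11} \approx -3.1739 \cdot 10^{8}$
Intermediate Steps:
$A{\left(k,s \right)} = k + s$
$\left(-21091 + 48657\right) \left(\frac{1}{A{\left(-156,-86 \right)}} - 11514\right) = \left(-21091 + 48657\right) \left(\frac{1}{-156 - 86} - 11514\right) = 27566 \left(\frac{1}{-242} - 11514\right) = 27566 \left(- \frac{1}{242} - 11514\right) = 27566 \left(- \frac{2786389}{242}\right) = - \frac{3491345417}{11}$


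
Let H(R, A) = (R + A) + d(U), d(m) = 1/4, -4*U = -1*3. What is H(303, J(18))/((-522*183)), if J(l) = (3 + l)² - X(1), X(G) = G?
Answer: -991/127368 ≈ -0.0077806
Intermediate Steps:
U = ¾ (U = -(-1)*3/4 = -¼*(-3) = ¾ ≈ 0.75000)
d(m) = ¼
J(l) = -1 + (3 + l)² (J(l) = (3 + l)² - 1*1 = (3 + l)² - 1 = -1 + (3 + l)²)
H(R, A) = ¼ + A + R (H(R, A) = (R + A) + ¼ = (A + R) + ¼ = ¼ + A + R)
H(303, J(18))/((-522*183)) = (¼ + (-1 + (3 + 18)²) + 303)/((-522*183)) = (¼ + (-1 + 21²) + 303)/(-95526) = (¼ + (-1 + 441) + 303)*(-1/95526) = (¼ + 440 + 303)*(-1/95526) = (2973/4)*(-1/95526) = -991/127368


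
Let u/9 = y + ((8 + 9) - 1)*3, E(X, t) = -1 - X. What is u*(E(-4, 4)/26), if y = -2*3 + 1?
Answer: 1161/26 ≈ 44.654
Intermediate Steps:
y = -5 (y = -6 + 1 = -5)
u = 387 (u = 9*(-5 + ((8 + 9) - 1)*3) = 9*(-5 + (17 - 1)*3) = 9*(-5 + 16*3) = 9*(-5 + 48) = 9*43 = 387)
u*(E(-4, 4)/26) = 387*((-1 - 1*(-4))/26) = 387*((-1 + 4)*(1/26)) = 387*(3*(1/26)) = 387*(3/26) = 1161/26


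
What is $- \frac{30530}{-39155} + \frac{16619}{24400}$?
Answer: $\frac{279129789}{191076400} \approx 1.4608$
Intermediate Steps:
$- \frac{30530}{-39155} + \frac{16619}{24400} = \left(-30530\right) \left(- \frac{1}{39155}\right) + 16619 \cdot \frac{1}{24400} = \frac{6106}{7831} + \frac{16619}{24400} = \frac{279129789}{191076400}$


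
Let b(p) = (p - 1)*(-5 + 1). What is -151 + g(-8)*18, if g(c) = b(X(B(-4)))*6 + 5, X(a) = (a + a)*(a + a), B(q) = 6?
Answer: -61837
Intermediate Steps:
X(a) = 4*a² (X(a) = (2*a)*(2*a) = 4*a²)
b(p) = 4 - 4*p (b(p) = (-1 + p)*(-4) = 4 - 4*p)
g(c) = -3427 (g(c) = (4 - 16*6²)*6 + 5 = (4 - 16*36)*6 + 5 = (4 - 4*144)*6 + 5 = (4 - 576)*6 + 5 = -572*6 + 5 = -3432 + 5 = -3427)
-151 + g(-8)*18 = -151 - 3427*18 = -151 - 61686 = -61837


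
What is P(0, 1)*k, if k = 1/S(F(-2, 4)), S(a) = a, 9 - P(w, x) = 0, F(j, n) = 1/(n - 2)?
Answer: 18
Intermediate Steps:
F(j, n) = 1/(-2 + n)
P(w, x) = 9 (P(w, x) = 9 - 1*0 = 9 + 0 = 9)
k = 2 (k = 1/(1/(-2 + 4)) = 1/(1/2) = 1/(½) = 2)
P(0, 1)*k = 9*2 = 18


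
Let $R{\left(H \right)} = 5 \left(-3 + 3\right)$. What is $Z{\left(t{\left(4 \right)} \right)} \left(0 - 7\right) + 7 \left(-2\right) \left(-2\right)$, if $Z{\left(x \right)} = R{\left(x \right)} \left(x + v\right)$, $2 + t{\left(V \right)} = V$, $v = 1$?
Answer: $28$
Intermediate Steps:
$R{\left(H \right)} = 0$ ($R{\left(H \right)} = 5 \cdot 0 = 0$)
$t{\left(V \right)} = -2 + V$
$Z{\left(x \right)} = 0$ ($Z{\left(x \right)} = 0 \left(x + 1\right) = 0 \left(1 + x\right) = 0$)
$Z{\left(t{\left(4 \right)} \right)} \left(0 - 7\right) + 7 \left(-2\right) \left(-2\right) = 0 \left(0 - 7\right) + 7 \left(-2\right) \left(-2\right) = 0 \left(-7\right) - -28 = 0 + 28 = 28$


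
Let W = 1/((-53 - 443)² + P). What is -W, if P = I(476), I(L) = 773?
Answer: -1/246789 ≈ -4.0520e-6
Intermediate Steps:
P = 773
W = 1/246789 (W = 1/((-53 - 443)² + 773) = 1/((-496)² + 773) = 1/(246016 + 773) = 1/246789 ≈ 4.0520e-6)
-W = -1*1/246789 = -1/246789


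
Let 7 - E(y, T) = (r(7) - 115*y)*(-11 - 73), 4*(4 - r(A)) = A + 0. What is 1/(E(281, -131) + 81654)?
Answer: -1/2632610 ≈ -3.7985e-7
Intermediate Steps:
r(A) = 4 - A/4 (r(A) = 4 - (A + 0)/4 = 4 - A/4)
E(y, T) = 196 - 9660*y (E(y, T) = 7 - ((4 - ¼*7) - 115*y)*(-11 - 73) = 7 - ((4 - 7/4) - 115*y)*(-84) = 7 - (9/4 - 115*y)*(-84) = 7 - (-189 + 9660*y) = 7 + (189 - 9660*y) = 196 - 9660*y)
1/(E(281, -131) + 81654) = 1/((196 - 9660*281) + 81654) = 1/((196 - 2714460) + 81654) = 1/(-2714264 + 81654) = 1/(-2632610) = -1/2632610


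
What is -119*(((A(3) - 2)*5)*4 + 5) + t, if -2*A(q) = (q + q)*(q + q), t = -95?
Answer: 46910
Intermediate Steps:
A(q) = -2*q² (A(q) = -(q + q)*(q + q)/2 = -2*q*2*q/2 = -2*q²)
-119*(((A(3) - 2)*5)*4 + 5) + t = -119*(((-2*3² - 2)*5)*4 + 5) - 95 = -119*(((-2*9 - 2)*5)*4 + 5) - 95 = -119*(((-18 - 2)*5)*4 + 5) - 95 = -119*(-20*5*4 + 5) - 95 = -119*(-100*4 + 5) - 95 = -119*(-400 + 5) - 95 = -119*(-395) - 95 = 47005 - 95 = 46910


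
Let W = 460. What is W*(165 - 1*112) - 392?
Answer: 23988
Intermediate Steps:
W*(165 - 1*112) - 392 = 460*(165 - 1*112) - 392 = 460*(165 - 112) - 392 = 460*53 - 392 = 24380 - 392 = 23988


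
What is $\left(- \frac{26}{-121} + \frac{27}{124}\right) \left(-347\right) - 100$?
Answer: $- \frac{3752777}{15004} \approx -250.12$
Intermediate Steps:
$\left(- \frac{26}{-121} + \frac{27}{124}\right) \left(-347\right) - 100 = \left(\left(-26\right) \left(- \frac{1}{121}\right) + 27 \cdot \frac{1}{124}\right) \left(-347\right) - 100 = \left(\frac{26}{121} + \frac{27}{124}\right) \left(-347\right) - 100 = \frac{6491}{15004} \left(-347\right) - 100 = - \frac{2252377}{15004} - 100 = - \frac{3752777}{15004}$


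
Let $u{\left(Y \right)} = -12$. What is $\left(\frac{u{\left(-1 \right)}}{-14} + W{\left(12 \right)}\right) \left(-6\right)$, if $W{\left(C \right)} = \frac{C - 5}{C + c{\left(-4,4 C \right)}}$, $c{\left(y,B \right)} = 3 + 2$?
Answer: $- \frac{906}{119} \approx -7.6134$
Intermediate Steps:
$c{\left(y,B \right)} = 5$
$W{\left(C \right)} = \frac{-5 + C}{5 + C}$ ($W{\left(C \right)} = \frac{C - 5}{C + 5} = \frac{-5 + C}{5 + C}$)
$\left(\frac{u{\left(-1 \right)}}{-14} + W{\left(12 \right)}\right) \left(-6\right) = \left(- \frac{12}{-14} + \frac{-5 + 12}{5 + 12}\right) \left(-6\right) = \left(\left(-12\right) \left(- \frac{1}{14}\right) + \frac{1}{17} \cdot 7\right) \left(-6\right) = \left(\frac{6}{7} + \frac{1}{17} \cdot 7\right) \left(-6\right) = \left(\frac{6}{7} + \frac{7}{17}\right) \left(-6\right) = \frac{151}{119} \left(-6\right) = - \frac{906}{119}$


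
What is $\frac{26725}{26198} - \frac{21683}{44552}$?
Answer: $\frac{311300483}{583586648} \approx 0.53343$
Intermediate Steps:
$\frac{26725}{26198} - \frac{21683}{44552} = \frac{311300483}{583586648}$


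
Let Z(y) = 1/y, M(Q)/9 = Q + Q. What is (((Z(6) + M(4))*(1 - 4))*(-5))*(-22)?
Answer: -23815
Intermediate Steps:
M(Q) = 18*Q (M(Q) = 9*(Q + Q) = 9*(2*Q) = 18*Q)
(((Z(6) + M(4))*(1 - 4))*(-5))*(-22) = (((1/6 + 18*4)*(1 - 4))*(-5))*(-22) = (((⅙ + 72)*(-3))*(-5))*(-22) = (((433/6)*(-3))*(-5))*(-22) = -433/2*(-5)*(-22) = (2165/2)*(-22) = -23815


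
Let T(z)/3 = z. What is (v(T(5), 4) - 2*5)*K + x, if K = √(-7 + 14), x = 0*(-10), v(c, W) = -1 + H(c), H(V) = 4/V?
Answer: -161*√7/15 ≈ -28.398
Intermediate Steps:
T(z) = 3*z
v(c, W) = -1 + 4/c
x = 0
K = √7 ≈ 2.6458
(v(T(5), 4) - 2*5)*K + x = ((4 - 3*5)/((3*5)) - 2*5)*√7 + 0 = ((4 - 1*15)/15 - 10)*√7 + 0 = ((4 - 15)/15 - 10)*√7 + 0 = ((1/15)*(-11) - 10)*√7 + 0 = (-11/15 - 10)*√7 + 0 = -161*√7/15 + 0 = -161*√7/15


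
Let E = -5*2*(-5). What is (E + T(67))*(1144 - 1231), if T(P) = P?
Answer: -10179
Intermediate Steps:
E = 50 (E = -10*(-5) = 50)
(E + T(67))*(1144 - 1231) = (50 + 67)*(1144 - 1231) = 117*(-87) = -10179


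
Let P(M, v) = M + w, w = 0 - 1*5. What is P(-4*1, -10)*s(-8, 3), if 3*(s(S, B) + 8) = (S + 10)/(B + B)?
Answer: 71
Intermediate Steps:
w = -5 (w = 0 - 5 = -5)
P(M, v) = -5 + M (P(M, v) = M - 5 = -5 + M)
s(S, B) = -8 + (10 + S)/(6*B) (s(S, B) = -8 + ((S + 10)/(B + B))/3 = -8 + ((10 + S)/((2*B)))/3 = -8 + ((10 + S)*(1/(2*B)))/3 = -8 + ((10 + S)/(2*B))/3 = -8 + (10 + S)/(6*B))
P(-4*1, -10)*s(-8, 3) = (-5 - 4*1)*((⅙)*(10 - 8 - 48*3)/3) = (-5 - 4)*((⅙)*(⅓)*(10 - 8 - 144)) = -3*(-142)/(2*3) = -9*(-71/9) = 71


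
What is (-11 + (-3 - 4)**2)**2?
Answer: 1444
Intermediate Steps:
(-11 + (-3 - 4)**2)**2 = (-11 + (-7)**2)**2 = (-11 + 49)**2 = 38**2 = 1444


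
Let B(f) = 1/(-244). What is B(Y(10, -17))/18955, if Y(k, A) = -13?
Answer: -1/4625020 ≈ -2.1622e-7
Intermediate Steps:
B(f) = -1/244
B(Y(10, -17))/18955 = -1/244/18955 = -1/244*1/18955 = -1/4625020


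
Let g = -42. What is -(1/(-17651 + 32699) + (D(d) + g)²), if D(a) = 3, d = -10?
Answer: -22888009/15048 ≈ -1521.0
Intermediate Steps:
-(1/(-17651 + 32699) + (D(d) + g)²) = -(1/(-17651 + 32699) + (3 - 42)²) = -(1/15048 + (-39)²) = -(1/15048 + 1521) = -1*22888009/15048 = -22888009/15048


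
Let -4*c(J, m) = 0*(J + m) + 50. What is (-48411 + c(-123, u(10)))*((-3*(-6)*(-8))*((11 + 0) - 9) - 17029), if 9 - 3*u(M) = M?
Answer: 1677099499/2 ≈ 8.3855e+8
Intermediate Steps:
u(M) = 3 - M/3
c(J, m) = -25/2 (c(J, m) = -(0*(J + m) + 50)/4 = -(0 + 50)/4 = -1/4*50 = -25/2)
(-48411 + c(-123, u(10)))*((-3*(-6)*(-8))*((11 + 0) - 9) - 17029) = (-48411 - 25/2)*((-3*(-6)*(-8))*((11 + 0) - 9) - 17029) = -96847*((18*(-8))*(11 - 9) - 17029)/2 = -96847*(-144*2 - 17029)/2 = -96847*(-288 - 17029)/2 = -96847/2*(-17317) = 1677099499/2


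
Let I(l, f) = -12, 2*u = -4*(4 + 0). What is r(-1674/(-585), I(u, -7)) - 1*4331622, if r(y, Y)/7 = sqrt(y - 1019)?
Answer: -4331622 + 1799*I*sqrt(65)/65 ≈ -4.3316e+6 + 223.14*I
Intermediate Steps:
u = -8 (u = (-4*(4 + 0))/2 = (-4*4)/2 = (1/2)*(-16) = -8)
r(y, Y) = 7*sqrt(-1019 + y) (r(y, Y) = 7*sqrt(y - 1019) = 7*sqrt(-1019 + y))
r(-1674/(-585), I(u, -7)) - 1*4331622 = 7*sqrt(-1019 - 1674/(-585)) - 1*4331622 = 7*sqrt(-1019 - 1674*(-1/585)) - 4331622 = 7*sqrt(-1019 + 186/65) - 4331622 = 7*sqrt(-66049/65) - 4331622 = 7*(257*I*sqrt(65)/65) - 4331622 = 1799*I*sqrt(65)/65 - 4331622 = -4331622 + 1799*I*sqrt(65)/65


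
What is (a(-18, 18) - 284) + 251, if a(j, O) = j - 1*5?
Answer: -56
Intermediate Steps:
a(j, O) = -5 + j (a(j, O) = j - 5 = -5 + j)
(a(-18, 18) - 284) + 251 = ((-5 - 18) - 284) + 251 = (-23 - 284) + 251 = -307 + 251 = -56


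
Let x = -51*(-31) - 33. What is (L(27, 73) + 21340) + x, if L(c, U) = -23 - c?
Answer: 22838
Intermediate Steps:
x = 1548 (x = 1581 - 33 = 1548)
(L(27, 73) + 21340) + x = ((-23 - 1*27) + 21340) + 1548 = ((-23 - 27) + 21340) + 1548 = (-50 + 21340) + 1548 = 21290 + 1548 = 22838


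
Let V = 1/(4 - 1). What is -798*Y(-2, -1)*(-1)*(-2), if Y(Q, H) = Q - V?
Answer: 3724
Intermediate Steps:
V = 1/3 ≈ 0.33333
Y(Q, H) = -1/3 + Q (Y(Q, H) = Q - 1*1/3 = Q - 1/3 = -1/3 + Q)
-798*Y(-2, -1)*(-1)*(-2) = -798*(-1/3 - 2)*(-1)*(-2) = -798*(-7/3*(-1))*(-2) = -1862*(-2) = -798*(-14/3) = 3724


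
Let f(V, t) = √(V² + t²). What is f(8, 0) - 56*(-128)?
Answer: 7176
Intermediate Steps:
f(8, 0) - 56*(-128) = √(8² + 0²) - 56*(-128) = √(64 + 0) + 7168 = √64 + 7168 = 8 + 7168 = 7176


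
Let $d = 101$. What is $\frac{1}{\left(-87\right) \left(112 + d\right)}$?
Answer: $- \frac{1}{18531} \approx -5.3964 \cdot 10^{-5}$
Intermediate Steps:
$\frac{1}{\left(-87\right) \left(112 + d\right)} = \frac{1}{\left(-87\right) \left(112 + 101\right)} = \frac{1}{\left(-87\right) 213} = \frac{1}{-18531} = - \frac{1}{18531}$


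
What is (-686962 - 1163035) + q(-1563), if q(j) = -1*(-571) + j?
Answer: -1850989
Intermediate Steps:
q(j) = 571 + j
(-686962 - 1163035) + q(-1563) = (-686962 - 1163035) + (571 - 1563) = -1849997 - 992 = -1850989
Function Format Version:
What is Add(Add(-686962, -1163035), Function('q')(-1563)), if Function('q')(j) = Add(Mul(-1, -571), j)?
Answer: -1850989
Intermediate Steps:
Function('q')(j) = Add(571, j)
Add(Add(-686962, -1163035), Function('q')(-1563)) = Add(Add(-686962, -1163035), Add(571, -1563)) = Add(-1849997, -992) = -1850989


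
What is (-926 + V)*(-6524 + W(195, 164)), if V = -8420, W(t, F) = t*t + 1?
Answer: -294417692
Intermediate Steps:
W(t, F) = 1 + t**2 (W(t, F) = t**2 + 1 = 1 + t**2)
(-926 + V)*(-6524 + W(195, 164)) = (-926 - 8420)*(-6524 + (1 + 195**2)) = -9346*(-6524 + (1 + 38025)) = -9346*(-6524 + 38026) = -9346*31502 = -294417692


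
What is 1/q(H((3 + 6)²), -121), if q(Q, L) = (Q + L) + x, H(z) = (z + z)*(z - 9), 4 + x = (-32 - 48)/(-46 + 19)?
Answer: 27/311633 ≈ 8.6640e-5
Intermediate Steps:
x = -28/27 (x = -4 + (-32 - 48)/(-46 + 19) = -4 - 80/(-27) = -4 - 80*(-1/27) = -4 + 80/27 = -28/27 ≈ -1.0370)
H(z) = 2*z*(-9 + z) (H(z) = (2*z)*(-9 + z) = 2*z*(-9 + z))
q(Q, L) = -28/27 + L + Q (q(Q, L) = (Q + L) - 28/27 = (L + Q) - 28/27 = -28/27 + L + Q)
1/q(H((3 + 6)²), -121) = 1/(-28/27 - 121 + 2*(3 + 6)²*(-9 + (3 + 6)²)) = 1/(-28/27 - 121 + 2*9²*(-9 + 9²)) = 1/(-28/27 - 121 + 2*81*(-9 + 81)) = 1/(-28/27 - 121 + 2*81*72) = 1/(-28/27 - 121 + 11664) = 1/(311633/27) = 27/311633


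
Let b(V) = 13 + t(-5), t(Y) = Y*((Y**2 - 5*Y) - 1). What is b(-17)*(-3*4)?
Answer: 2784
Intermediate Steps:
t(Y) = Y*(-1 + Y**2 - 5*Y)
b(V) = -232 (b(V) = 13 - 5*(-1 + (-5)**2 - 5*(-5)) = 13 - 5*(-1 + 25 + 25) = 13 - 5*49 = 13 - 245 = -232)
b(-17)*(-3*4) = -(-696)*4 = -232*(-12) = 2784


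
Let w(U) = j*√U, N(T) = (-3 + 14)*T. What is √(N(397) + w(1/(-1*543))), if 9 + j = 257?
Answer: √(1287605583 + 134664*I*√543)/543 ≈ 66.083 + 0.080525*I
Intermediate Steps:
j = 248 (j = -9 + 257 = 248)
N(T) = 11*T
w(U) = 248*√U
√(N(397) + w(1/(-1*543))) = √(11*397 + 248*√(1/(-1*543))) = √(4367 + 248*√(1/(-543))) = √(4367 + 248*√(-1/543)) = √(4367 + 248*(I*√543/543)) = √(4367 + 248*I*√543/543)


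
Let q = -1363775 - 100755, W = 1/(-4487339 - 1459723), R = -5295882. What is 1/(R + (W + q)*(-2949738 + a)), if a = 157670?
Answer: 2973531/12158952773016825932 ≈ 2.4455e-13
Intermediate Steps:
W = -1/5947062 (W = 1/(-5947062) = -1/5947062 ≈ -1.6815e-7)
q = -1464530
1/(R + (W + q)*(-2949738 + a)) = 1/(-5295882 + (-1/5947062 - 1464530)*(-2949738 + 157670)) = 1/(-5295882 - 8709650710861/5947062*(-2792068)) = 1/(-5295882 + 12158968520486125274/2973531) = 1/(12158952773016825932/2973531) = 2973531/12158952773016825932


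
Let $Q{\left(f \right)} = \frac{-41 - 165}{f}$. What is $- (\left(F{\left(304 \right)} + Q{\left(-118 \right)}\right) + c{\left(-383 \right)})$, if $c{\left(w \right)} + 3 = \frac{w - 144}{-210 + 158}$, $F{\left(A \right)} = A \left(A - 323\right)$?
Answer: $\frac{17693523}{3068} \approx 5767.1$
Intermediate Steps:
$F{\left(A \right)} = A \left(-323 + A\right)$
$Q{\left(f \right)} = - \frac{206}{f}$
$c{\left(w \right)} = - \frac{3}{13} - \frac{w}{52}$ ($c{\left(w \right)} = -3 + \frac{w - 144}{-210 + 158} = -3 + \frac{-144 + w}{-52} = -3 + \left(-144 + w\right) \left(- \frac{1}{52}\right) = -3 - \left(- \frac{36}{13} + \frac{w}{52}\right) = - \frac{3}{13} - \frac{w}{52}$)
$- (\left(F{\left(304 \right)} + Q{\left(-118 \right)}\right) + c{\left(-383 \right)}) = - (\left(304 \left(-323 + 304\right) - \frac{206}{-118}\right) - - \frac{371}{52}) = - (\left(304 \left(-19\right) - - \frac{103}{59}\right) + \left(- \frac{3}{13} + \frac{383}{52}\right)) = - (\left(-5776 + \frac{103}{59}\right) + \frac{371}{52}) = - (- \frac{340681}{59} + \frac{371}{52}) = \left(-1\right) \left(- \frac{17693523}{3068}\right) = \frac{17693523}{3068}$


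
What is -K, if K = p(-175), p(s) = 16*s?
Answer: 2800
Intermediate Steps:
K = -2800 (K = 16*(-175) = -2800)
-K = -1*(-2800) = 2800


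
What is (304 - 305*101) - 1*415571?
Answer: -446072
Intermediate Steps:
(304 - 305*101) - 1*415571 = (304 - 30805) - 415571 = -30501 - 415571 = -446072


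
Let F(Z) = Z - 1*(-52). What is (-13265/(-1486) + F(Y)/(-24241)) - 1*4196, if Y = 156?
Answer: -150827592919/36022126 ≈ -4187.1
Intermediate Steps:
F(Z) = 52 + Z (F(Z) = Z + 52 = 52 + Z)
(-13265/(-1486) + F(Y)/(-24241)) - 1*4196 = (-13265/(-1486) + (52 + 156)/(-24241)) - 1*4196 = (-13265*(-1/1486) + 208*(-1/24241)) - 4196 = (13265/1486 - 208/24241) - 4196 = 321247777/36022126 - 4196 = -150827592919/36022126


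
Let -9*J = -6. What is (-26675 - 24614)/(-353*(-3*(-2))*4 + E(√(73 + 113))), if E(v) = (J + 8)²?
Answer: 65943/10796 ≈ 6.1081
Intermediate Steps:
J = ⅔ (J = -⅑*(-6) = ⅔ ≈ 0.66667)
E(v) = 676/9 (E(v) = (⅔ + 8)² = (26/3)² = 676/9)
(-26675 - 24614)/(-353*(-3*(-2))*4 + E(√(73 + 113))) = (-26675 - 24614)/(-353*(-3*(-2))*4 + 676/9) = -51289/(-2118*4 + 676/9) = -51289/(-353*24 + 676/9) = -51289/(-8472 + 676/9) = -51289/(-75572/9) = -51289*(-9/75572) = 65943/10796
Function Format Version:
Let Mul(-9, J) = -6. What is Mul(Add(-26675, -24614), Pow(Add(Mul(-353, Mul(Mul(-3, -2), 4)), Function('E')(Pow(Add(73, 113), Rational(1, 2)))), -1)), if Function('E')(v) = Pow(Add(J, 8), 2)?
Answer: Rational(65943, 10796) ≈ 6.1081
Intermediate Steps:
J = Rational(2, 3) (J = Mul(Rational(-1, 9), -6) = Rational(2, 3) ≈ 0.66667)
Function('E')(v) = Rational(676, 9) (Function('E')(v) = Pow(Add(Rational(2, 3), 8), 2) = Pow(Rational(26, 3), 2) = Rational(676, 9))
Mul(Add(-26675, -24614), Pow(Add(Mul(-353, Mul(Mul(-3, -2), 4)), Function('E')(Pow(Add(73, 113), Rational(1, 2)))), -1)) = Mul(Add(-26675, -24614), Pow(Add(Mul(-353, Mul(Mul(-3, -2), 4)), Rational(676, 9)), -1)) = Mul(-51289, Pow(Add(Mul(-353, Mul(6, 4)), Rational(676, 9)), -1)) = Mul(-51289, Pow(Add(Mul(-353, 24), Rational(676, 9)), -1)) = Mul(-51289, Pow(Add(-8472, Rational(676, 9)), -1)) = Mul(-51289, Pow(Rational(-75572, 9), -1)) = Mul(-51289, Rational(-9, 75572)) = Rational(65943, 10796)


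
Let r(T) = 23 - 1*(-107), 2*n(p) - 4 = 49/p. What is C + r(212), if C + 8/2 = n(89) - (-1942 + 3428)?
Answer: -241675/178 ≈ -1357.7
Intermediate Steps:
n(p) = 2 + 49/(2*p) (n(p) = 2 + (49/p)/2 = 2 + 49/(2*p))
r(T) = 130 (r(T) = 23 + 107 = 130)
C = -264815/178 (C = -4 + ((2 + (49/2)/89) - (-1942 + 3428)) = -4 + ((2 + (49/2)*(1/89)) - 1*1486) = -4 + ((2 + 49/178) - 1486) = -4 + (405/178 - 1486) = -4 - 264103/178 = -264815/178 ≈ -1487.7)
C + r(212) = -264815/178 + 130 = -241675/178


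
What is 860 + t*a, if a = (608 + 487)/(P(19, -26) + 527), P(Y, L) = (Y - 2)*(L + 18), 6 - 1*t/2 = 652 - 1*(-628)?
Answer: -2453800/391 ≈ -6275.7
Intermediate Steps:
t = -2548 (t = 12 - 2*(652 - 1*(-628)) = 12 - 2*(652 + 628) = 12 - 2*1280 = 12 - 2560 = -2548)
P(Y, L) = (-2 + Y)*(18 + L)
a = 1095/391 (a = (608 + 487)/((-36 - 2*(-26) + 18*19 - 26*19) + 527) = 1095/((-36 + 52 + 342 - 494) + 527) = 1095/(-136 + 527) = 1095/391 ≈ 2.8005)
860 + t*a = 860 - 2548*1095/391 = 860 - 2790060/391 = -2453800/391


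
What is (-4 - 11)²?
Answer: 225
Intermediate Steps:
(-4 - 11)² = (-15)² = 225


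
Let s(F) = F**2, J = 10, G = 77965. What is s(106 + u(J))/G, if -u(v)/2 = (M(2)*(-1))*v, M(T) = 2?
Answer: 21316/77965 ≈ 0.27340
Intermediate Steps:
u(v) = 4*v (u(v) = -2*2*(-1)*v = -(-4)*v = 4*v)
s(106 + u(J))/G = (106 + 4*10)**2/77965 = (106 + 40)**2*(1/77965) = 146**2*(1/77965) = 21316*(1/77965) = 21316/77965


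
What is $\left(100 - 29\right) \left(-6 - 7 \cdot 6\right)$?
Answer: $-3408$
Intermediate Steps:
$\left(100 - 29\right) \left(-6 - 7 \cdot 6\right) = 71 \left(-6 - 42\right) = 71 \left(-48\right) = -3408$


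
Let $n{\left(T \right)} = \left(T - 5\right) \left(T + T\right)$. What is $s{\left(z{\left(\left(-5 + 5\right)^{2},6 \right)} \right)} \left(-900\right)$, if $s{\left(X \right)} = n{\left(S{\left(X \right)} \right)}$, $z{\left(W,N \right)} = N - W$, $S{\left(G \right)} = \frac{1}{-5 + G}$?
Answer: $7200$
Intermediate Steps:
$n{\left(T \right)} = 2 T \left(-5 + T\right)$ ($n{\left(T \right)} = \left(-5 + T\right) 2 T = 2 T \left(-5 + T\right)$)
$s{\left(X \right)} = \frac{2 \left(-5 + \frac{1}{-5 + X}\right)}{-5 + X}$
$s{\left(z{\left(\left(-5 + 5\right)^{2},6 \right)} \right)} \left(-900\right) = \frac{2 \left(26 - 5 \left(6 - \left(-5 + 5\right)^{2}\right)\right)}{\left(-5 + \left(6 - \left(-5 + 5\right)^{2}\right)\right)^{2}} \left(-900\right) = \frac{2 \left(26 - 5 \left(6 - 0^{2}\right)\right)}{\left(-5 + \left(6 - 0^{2}\right)\right)^{2}} \left(-900\right) = \frac{2 \left(26 - 5 \left(6 - 0\right)\right)}{\left(-5 + \left(6 - 0\right)\right)^{2}} \left(-900\right) = \frac{2 \left(26 - 5 \left(6 + 0\right)\right)}{\left(-5 + \left(6 + 0\right)\right)^{2}} \left(-900\right) = \frac{2 \left(26 - 30\right)}{\left(-5 + 6\right)^{2}} \left(-900\right) = 2 \cdot 1^{-2} \left(26 - 30\right) \left(-900\right) = 2 \cdot 1 \left(-4\right) \left(-900\right) = \left(-8\right) \left(-900\right) = 7200$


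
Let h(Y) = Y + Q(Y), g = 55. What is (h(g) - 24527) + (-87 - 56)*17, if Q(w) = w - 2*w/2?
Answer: -26903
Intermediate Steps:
Q(w) = 0 (Q(w) = w - 2*w*(½) = w - w = 0)
h(Y) = Y (h(Y) = Y + 0 = Y)
(h(g) - 24527) + (-87 - 56)*17 = (55 - 24527) + (-87 - 56)*17 = -24472 - 143*17 = -24472 - 2431 = -26903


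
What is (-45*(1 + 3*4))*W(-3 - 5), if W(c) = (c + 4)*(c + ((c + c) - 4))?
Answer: -65520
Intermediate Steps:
W(c) = (-4 + 3*c)*(4 + c) (W(c) = (4 + c)*(c + (2*c - 4)) = (4 + c)*(c + (-4 + 2*c)) = (4 + c)*(-4 + 3*c) = (-4 + 3*c)*(4 + c))
(-45*(1 + 3*4))*W(-3 - 5) = (-45*(1 + 3*4))*(-16 + 3*(-3 - 5)² + 8*(-3 - 5)) = (-45*(1 + 12))*(-16 + 3*(-8)² + 8*(-8)) = (-45*13)*(-16 + 3*64 - 64) = -585*(-16 + 192 - 64) = -585*112 = -65520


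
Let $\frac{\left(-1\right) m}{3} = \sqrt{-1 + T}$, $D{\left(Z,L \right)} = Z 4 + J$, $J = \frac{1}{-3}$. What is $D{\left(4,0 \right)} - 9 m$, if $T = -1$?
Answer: $\frac{47}{3} + 27 i \sqrt{2} \approx 15.667 + 38.184 i$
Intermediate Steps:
$J = - \frac{1}{3} \approx -0.33333$
$D{\left(Z,L \right)} = - \frac{1}{3} + 4 Z$ ($D{\left(Z,L \right)} = Z 4 - \frac{1}{3} = 4 Z - \frac{1}{3} = - \frac{1}{3} + 4 Z$)
$m = - 3 i \sqrt{2}$ ($m = - 3 \sqrt{-1 - 1} = - 3 \sqrt{-2} = - 3 i \sqrt{2} \approx - 4.2426 i$)
$D{\left(4,0 \right)} - 9 m = \left(- \frac{1}{3} + 4 \cdot 4\right) - 9 \left(- 3 i \sqrt{2}\right) = \left(- \frac{1}{3} + 16\right) + 27 i \sqrt{2} = \frac{47}{3} + 27 i \sqrt{2}$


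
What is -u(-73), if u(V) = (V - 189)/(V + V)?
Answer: -131/73 ≈ -1.7945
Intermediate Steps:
u(V) = (-189 + V)/(2*V) (u(V) = (-189 + V)/((2*V)) = (-189 + V)*(1/(2*V)) = (-189 + V)/(2*V))
-u(-73) = -(-189 - 73)/(2*(-73)) = -(-1)*(-262)/(2*73) = -1*131/73 = -131/73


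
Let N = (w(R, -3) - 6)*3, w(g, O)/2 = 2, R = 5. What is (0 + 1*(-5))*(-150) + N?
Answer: 744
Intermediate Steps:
w(g, O) = 4 (w(g, O) = 2*2 = 4)
N = -6 (N = (4 - 6)*3 = -2*3 = -6)
(0 + 1*(-5))*(-150) + N = (0 + 1*(-5))*(-150) - 6 = (0 - 5)*(-150) - 6 = -5*(-150) - 6 = 750 - 6 = 744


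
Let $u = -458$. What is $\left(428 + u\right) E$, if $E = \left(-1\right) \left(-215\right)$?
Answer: $-6450$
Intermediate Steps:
$E = 215$
$\left(428 + u\right) E = \left(428 - 458\right) 215 = \left(-30\right) 215 = -6450$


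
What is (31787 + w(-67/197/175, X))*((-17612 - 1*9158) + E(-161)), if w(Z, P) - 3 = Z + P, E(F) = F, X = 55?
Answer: -29566368230748/34475 ≈ -8.5762e+8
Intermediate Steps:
w(Z, P) = 3 + P + Z (w(Z, P) = 3 + (Z + P) = 3 + (P + Z) = 3 + P + Z)
(31787 + w(-67/197/175, X))*((-17612 - 1*9158) + E(-161)) = (31787 + (3 + 55 - 67/197/175))*((-17612 - 1*9158) - 161) = (31787 + (3 + 55 - 67*1/197*(1/175)))*((-17612 - 9158) - 161) = (31787 + (3 + 55 - 67/197*1/175))*(-26770 - 161) = (31787 + (3 + 55 - 67/34475))*(-26931) = (31787 + 1999483/34475)*(-26931) = (1097856308/34475)*(-26931) = -29566368230748/34475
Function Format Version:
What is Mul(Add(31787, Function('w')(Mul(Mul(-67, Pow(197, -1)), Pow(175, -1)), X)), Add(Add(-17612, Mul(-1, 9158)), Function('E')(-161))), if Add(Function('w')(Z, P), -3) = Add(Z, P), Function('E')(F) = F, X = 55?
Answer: Rational(-29566368230748, 34475) ≈ -8.5762e+8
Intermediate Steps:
Function('w')(Z, P) = Add(3, P, Z) (Function('w')(Z, P) = Add(3, Add(Z, P)) = Add(3, Add(P, Z)) = Add(3, P, Z))
Mul(Add(31787, Function('w')(Mul(Mul(-67, Pow(197, -1)), Pow(175, -1)), X)), Add(Add(-17612, Mul(-1, 9158)), Function('E')(-161))) = Mul(Add(31787, Add(3, 55, Mul(Mul(-67, Pow(197, -1)), Pow(175, -1)))), Add(Add(-17612, Mul(-1, 9158)), -161)) = Mul(Add(31787, Add(3, 55, Mul(Mul(-67, Rational(1, 197)), Rational(1, 175)))), Add(Add(-17612, -9158), -161)) = Mul(Add(31787, Add(3, 55, Mul(Rational(-67, 197), Rational(1, 175)))), Add(-26770, -161)) = Mul(Add(31787, Add(3, 55, Rational(-67, 34475))), -26931) = Mul(Add(31787, Rational(1999483, 34475)), -26931) = Mul(Rational(1097856308, 34475), -26931) = Rational(-29566368230748, 34475)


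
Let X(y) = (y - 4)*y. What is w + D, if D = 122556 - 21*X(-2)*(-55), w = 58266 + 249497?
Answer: 444179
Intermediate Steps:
X(y) = y*(-4 + y) (X(y) = (-4 + y)*y = y*(-4 + y))
w = 307763
D = 136416 (D = 122556 - (-42)*(-4 - 2)*(-55) = 122556 - (-42)*(-6)*(-55) = 122556 - 21*12*(-55) = 122556 - 252*(-55) = 122556 + 13860 = 136416)
w + D = 307763 + 136416 = 444179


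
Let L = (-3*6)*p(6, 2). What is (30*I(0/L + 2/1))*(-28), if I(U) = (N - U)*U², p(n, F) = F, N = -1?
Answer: 10080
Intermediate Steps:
L = -36 (L = -3*6*2 = -18*2 = -36)
I(U) = U²*(-1 - U) (I(U) = (-1 - U)*U² = U²*(-1 - U))
(30*I(0/L + 2/1))*(-28) = (30*((0/(-36) + 2/1)²*(-1 - (0/(-36) + 2/1))))*(-28) = (30*((0*(-1/36) + 2*1)²*(-1 - (0*(-1/36) + 2*1))))*(-28) = (30*((0 + 2)²*(-1 - (0 + 2))))*(-28) = (30*(2²*(-1 - 1*2)))*(-28) = (30*(4*(-1 - 2)))*(-28) = (30*(4*(-3)))*(-28) = (30*(-12))*(-28) = -360*(-28) = 10080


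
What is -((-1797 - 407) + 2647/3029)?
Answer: 6673269/3029 ≈ 2203.1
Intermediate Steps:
-((-1797 - 407) + 2647/3029) = -(-2204 + 2647*(1/3029)) = -(-2204 + 2647/3029) = -1*(-6673269/3029) = 6673269/3029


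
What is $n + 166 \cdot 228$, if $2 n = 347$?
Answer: $\frac{76043}{2} \approx 38022.0$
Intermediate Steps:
$n = \frac{347}{2}$ ($n = \frac{1}{2} \cdot 347 = \frac{347}{2} \approx 173.5$)
$n + 166 \cdot 228 = \frac{347}{2} + 166 \cdot 228 = \frac{347}{2} + 37848 = \frac{76043}{2}$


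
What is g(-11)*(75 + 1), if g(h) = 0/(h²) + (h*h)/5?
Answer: 9196/5 ≈ 1839.2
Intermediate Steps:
g(h) = h²/5 (g(h) = 0/h² + h²*(⅕) = 0 + h²/5 = h²/5)
g(-11)*(75 + 1) = ((⅕)*(-11)²)*(75 + 1) = ((⅕)*121)*76 = (121/5)*76 = 9196/5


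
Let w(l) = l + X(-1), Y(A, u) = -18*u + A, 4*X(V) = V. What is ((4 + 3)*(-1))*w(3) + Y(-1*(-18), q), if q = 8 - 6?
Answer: -149/4 ≈ -37.250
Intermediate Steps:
X(V) = V/4
q = 2
Y(A, u) = A - 18*u
w(l) = -¼ + l (w(l) = l + (¼)*(-1) = l - ¼ = -¼ + l)
((4 + 3)*(-1))*w(3) + Y(-1*(-18), q) = ((4 + 3)*(-1))*(-¼ + 3) + (-1*(-18) - 18*2) = (7*(-1))*(11/4) + (18 - 36) = -7*11/4 - 18 = -77/4 - 18 = -149/4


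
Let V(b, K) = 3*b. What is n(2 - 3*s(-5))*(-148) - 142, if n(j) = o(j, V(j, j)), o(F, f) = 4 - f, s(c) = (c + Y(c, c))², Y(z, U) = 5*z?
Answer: -1198646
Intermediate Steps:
s(c) = 36*c² (s(c) = (c + 5*c)² = (6*c)² = 36*c²)
n(j) = 4 - 3*j
n(2 - 3*s(-5))*(-148) - 142 = (4 - 3*(2 - 108*(-5)²))*(-148) - 142 = (4 - 3*(2 - 108*25))*(-148) - 142 = (4 - 3*(2 - 3*900))*(-148) - 142 = (4 - 3*(2 - 2700))*(-148) - 142 = (4 - 3*(-2698))*(-148) - 142 = (4 + 8094)*(-148) - 142 = 8098*(-148) - 142 = -1198504 - 142 = -1198646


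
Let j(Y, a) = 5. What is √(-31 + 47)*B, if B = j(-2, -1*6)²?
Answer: 100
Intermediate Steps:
B = 25 (B = 5² = 25)
√(-31 + 47)*B = √(-31 + 47)*25 = √16*25 = 4*25 = 100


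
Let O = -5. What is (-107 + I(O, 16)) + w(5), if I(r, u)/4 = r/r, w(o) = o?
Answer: -98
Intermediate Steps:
I(r, u) = 4 (I(r, u) = 4*(r/r) = 4*1 = 4)
(-107 + I(O, 16)) + w(5) = (-107 + 4) + 5 = -103 + 5 = -98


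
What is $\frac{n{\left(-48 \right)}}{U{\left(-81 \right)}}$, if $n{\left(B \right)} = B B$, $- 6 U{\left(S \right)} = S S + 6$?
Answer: $- \frac{4608}{2189} \approx -2.1051$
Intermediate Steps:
$U{\left(S \right)} = -1 - \frac{S^{2}}{6}$ ($U{\left(S \right)} = - \frac{S S + 6}{6} = - \frac{S^{2} + 6}{6} = - \frac{6 + S^{2}}{6} = -1 - \frac{S^{2}}{6}$)
$n{\left(B \right)} = B^{2}$
$\frac{n{\left(-48 \right)}}{U{\left(-81 \right)}} = \frac{\left(-48\right)^{2}}{-1 - \frac{\left(-81\right)^{2}}{6}} = \frac{2304}{-1 - \frac{2187}{2}} = \frac{2304}{- \frac{2189}{2}} = 2304 \left(- \frac{2}{2189}\right) = - \frac{4608}{2189}$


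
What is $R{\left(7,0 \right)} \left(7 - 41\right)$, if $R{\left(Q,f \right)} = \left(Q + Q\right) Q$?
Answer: $-3332$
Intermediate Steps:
$R{\left(Q,f \right)} = 2 Q^{2}$ ($R{\left(Q,f \right)} = 2 Q Q = 2 Q^{2}$)
$R{\left(7,0 \right)} \left(7 - 41\right) = 2 \cdot 7^{2} \left(7 - 41\right) = 2 \cdot 49 \left(-34\right) = 98 \left(-34\right) = -3332$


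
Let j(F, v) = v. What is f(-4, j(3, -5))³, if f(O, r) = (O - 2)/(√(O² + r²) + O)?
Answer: 216/(4 - √41)³ ≈ -15.564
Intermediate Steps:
f(O, r) = (-2 + O)/(O + √(O² + r²))
f(-4, j(3, -5))³ = ((-2 - 4)/(-4 + √((-4)² + (-5)²)))³ = (-6/(-4 + √(16 + 25)))³ = (-6/(-4 + √41))³ = -216/(-4 + √41)³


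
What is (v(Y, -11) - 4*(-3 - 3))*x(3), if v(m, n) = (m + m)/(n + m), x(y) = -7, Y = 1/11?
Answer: -10073/60 ≈ -167.88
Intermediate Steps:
Y = 1/11 ≈ 0.090909
v(m, n) = 2*m/(m + n) (v(m, n) = (2*m)/(m + n) = 2*m/(m + n))
(v(Y, -11) - 4*(-3 - 3))*x(3) = (2*(1/11)/(1/11 - 11) - 4*(-3 - 3))*(-7) = (2*(1/11)/(-120/11) - 4*(-6))*(-7) = (2*(1/11)*(-11/120) + 24)*(-7) = (-1/60 + 24)*(-7) = (1439/60)*(-7) = -10073/60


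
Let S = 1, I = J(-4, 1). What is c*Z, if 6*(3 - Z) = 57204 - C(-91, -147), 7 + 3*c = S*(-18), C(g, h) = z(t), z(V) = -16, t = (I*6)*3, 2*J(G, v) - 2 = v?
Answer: 715025/9 ≈ 79447.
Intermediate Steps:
J(G, v) = 1 + v/2
I = 3/2 (I = 1 + (½)*1 = 1 + ½ = 3/2 ≈ 1.5000)
t = 27 (t = ((3/2)*6)*3 = 9*3 = 27)
C(g, h) = -16
c = -25/3 (c = -7/3 + (1*(-18))/3 = -7/3 + (⅓)*(-18) = -7/3 - 6 = -25/3 ≈ -8.3333)
Z = -28601/3 (Z = 3 - (57204 - 1*(-16))/6 = 3 - (57204 + 16)/6 = 3 - ⅙*57220 = 3 - 28610/3 = -28601/3 ≈ -9533.7)
c*Z = -25/3*(-28601/3) = 715025/9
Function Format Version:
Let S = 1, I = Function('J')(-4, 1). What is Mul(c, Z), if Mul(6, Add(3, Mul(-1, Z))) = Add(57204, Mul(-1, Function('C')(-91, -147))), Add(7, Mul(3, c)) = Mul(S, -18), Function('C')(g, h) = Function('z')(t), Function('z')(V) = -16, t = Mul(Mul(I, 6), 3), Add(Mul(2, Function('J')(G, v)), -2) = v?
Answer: Rational(715025, 9) ≈ 79447.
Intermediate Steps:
Function('J')(G, v) = Add(1, Mul(Rational(1, 2), v))
I = Rational(3, 2) (I = Add(1, Mul(Rational(1, 2), 1)) = Add(1, Rational(1, 2)) = Rational(3, 2) ≈ 1.5000)
t = 27 (t = Mul(Mul(Rational(3, 2), 6), 3) = Mul(9, 3) = 27)
Function('C')(g, h) = -16
c = Rational(-25, 3) (c = Add(Rational(-7, 3), Mul(Rational(1, 3), Mul(1, -18))) = Add(Rational(-7, 3), Mul(Rational(1, 3), -18)) = Add(Rational(-7, 3), -6) = Rational(-25, 3) ≈ -8.3333)
Z = Rational(-28601, 3) (Z = Add(3, Mul(Rational(-1, 6), Add(57204, Mul(-1, -16)))) = Add(3, Mul(Rational(-1, 6), Add(57204, 16))) = Add(3, Mul(Rational(-1, 6), 57220)) = Add(3, Rational(-28610, 3)) = Rational(-28601, 3) ≈ -9533.7)
Mul(c, Z) = Mul(Rational(-25, 3), Rational(-28601, 3)) = Rational(715025, 9)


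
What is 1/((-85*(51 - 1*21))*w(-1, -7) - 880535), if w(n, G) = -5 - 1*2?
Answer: -1/862685 ≈ -1.1592e-6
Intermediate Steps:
w(n, G) = -7 (w(n, G) = -5 - 2 = -7)
1/((-85*(51 - 1*21))*w(-1, -7) - 880535) = 1/(-85*(51 - 1*21)*(-7) - 880535) = 1/(-85*(51 - 21)*(-7) - 880535) = 1/(-85*30*(-7) - 880535) = 1/(-2550*(-7) - 880535) = 1/(17850 - 880535) = 1/(-862685) = -1/862685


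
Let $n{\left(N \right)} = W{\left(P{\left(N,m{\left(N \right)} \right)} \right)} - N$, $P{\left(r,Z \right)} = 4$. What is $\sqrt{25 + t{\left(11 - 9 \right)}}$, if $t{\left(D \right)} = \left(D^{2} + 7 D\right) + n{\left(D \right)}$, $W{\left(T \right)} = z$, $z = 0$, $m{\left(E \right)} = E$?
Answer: $\sqrt{41} \approx 6.4031$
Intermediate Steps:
$W{\left(T \right)} = 0$
$n{\left(N \right)} = - N$ ($n{\left(N \right)} = 0 - N = - N$)
$t{\left(D \right)} = D^{2} + 6 D$ ($t{\left(D \right)} = \left(D^{2} + 7 D\right) - D = D^{2} + 6 D$)
$\sqrt{25 + t{\left(11 - 9 \right)}} = \sqrt{25 + \left(11 - 9\right) \left(6 + \left(11 - 9\right)\right)} = \sqrt{25 + 2 \left(6 + 2\right)} = \sqrt{25 + 2 \cdot 8} = \sqrt{25 + 16} = \sqrt{41}$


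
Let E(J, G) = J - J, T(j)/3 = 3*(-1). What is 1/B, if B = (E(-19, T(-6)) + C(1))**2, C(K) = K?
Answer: 1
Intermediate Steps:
T(j) = -9 (T(j) = 3*(3*(-1)) = 3*(-3) = -9)
E(J, G) = 0
B = 1 (B = (0 + 1)**2 = 1**2 = 1)
1/B = 1/1 = 1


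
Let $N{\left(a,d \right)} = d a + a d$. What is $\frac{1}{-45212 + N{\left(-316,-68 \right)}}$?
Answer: $- \frac{1}{2236} \approx -0.00044723$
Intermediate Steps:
$N{\left(a,d \right)} = 2 a d$ ($N{\left(a,d \right)} = a d + a d = 2 a d$)
$\frac{1}{-45212 + N{\left(-316,-68 \right)}} = \frac{1}{-45212 + 2 \left(-316\right) \left(-68\right)} = \frac{1}{-45212 + 42976} = \frac{1}{-2236} = - \frac{1}{2236}$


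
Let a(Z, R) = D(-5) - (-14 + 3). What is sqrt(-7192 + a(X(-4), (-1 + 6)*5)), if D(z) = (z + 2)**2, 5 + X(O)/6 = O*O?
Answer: 2*I*sqrt(1793) ≈ 84.688*I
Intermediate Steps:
X(O) = -30 + 6*O**2 (X(O) = -30 + 6*(O*O) = -30 + 6*O**2)
D(z) = (2 + z)**2
a(Z, R) = 20 (a(Z, R) = (2 - 5)**2 - (-14 + 3) = (-3)**2 - 1*(-11) = 9 + 11 = 20)
sqrt(-7192 + a(X(-4), (-1 + 6)*5)) = sqrt(-7192 + 20) = sqrt(-7172) = 2*I*sqrt(1793)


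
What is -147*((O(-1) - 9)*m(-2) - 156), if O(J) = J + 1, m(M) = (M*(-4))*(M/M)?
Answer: 33516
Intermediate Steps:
m(M) = -4*M (m(M) = -4*M*1 = -4*M)
O(J) = 1 + J
-147*((O(-1) - 9)*m(-2) - 156) = -147*(((1 - 1) - 9)*(-4*(-2)) - 156) = -147*((0 - 9)*8 - 156) = -147*(-9*8 - 156) = -147*(-72 - 156) = -147*(-228) = 33516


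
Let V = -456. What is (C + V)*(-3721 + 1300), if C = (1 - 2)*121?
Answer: 1396917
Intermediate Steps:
C = -121 (C = -1*121 = -121)
(C + V)*(-3721 + 1300) = (-121 - 456)*(-3721 + 1300) = -577*(-2421) = 1396917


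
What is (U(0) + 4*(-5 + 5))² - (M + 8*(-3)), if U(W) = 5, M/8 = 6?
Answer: 1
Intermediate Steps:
M = 48 (M = 8*6 = 48)
(U(0) + 4*(-5 + 5))² - (M + 8*(-3)) = (5 + 4*(-5 + 5))² - (48 + 8*(-3)) = (5 + 4*0)² - (48 - 24) = (5 + 0)² - 1*24 = 5² - 24 = 25 - 24 = 1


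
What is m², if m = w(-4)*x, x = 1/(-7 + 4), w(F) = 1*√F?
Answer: -4/9 ≈ -0.44444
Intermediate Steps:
w(F) = √F
x = -⅓ (x = 1/(-3) = -⅓ ≈ -0.33333)
m = -2*I/3 (m = √(-4)*(-⅓) = (2*I)*(-⅓) = -2*I/3 ≈ -0.66667*I)
m² = (-2*I/3)² = -4/9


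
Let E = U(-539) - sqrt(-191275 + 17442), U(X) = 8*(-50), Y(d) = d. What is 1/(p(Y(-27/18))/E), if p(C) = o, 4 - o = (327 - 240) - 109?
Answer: -200/13 - I*sqrt(173833)/26 ≈ -15.385 - 16.036*I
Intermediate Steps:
o = 26 (o = 4 - ((327 - 240) - 109) = 4 - (87 - 109) = 4 - 1*(-22) = 4 + 22 = 26)
U(X) = -400
p(C) = 26
E = -400 - I*sqrt(173833) (E = -400 - sqrt(-191275 + 17442) = -400 - sqrt(-173833) = -400 - I*sqrt(173833) ≈ -400.0 - 416.93*I)
1/(p(Y(-27/18))/E) = 1/(26/(-400 - I*sqrt(173833))) = -200/13 - I*sqrt(173833)/26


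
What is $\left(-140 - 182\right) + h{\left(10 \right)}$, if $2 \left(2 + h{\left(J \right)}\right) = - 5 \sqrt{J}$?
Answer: $-324 - \frac{5 \sqrt{10}}{2} \approx -331.91$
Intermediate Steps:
$h{\left(J \right)} = -2 - \frac{5 \sqrt{J}}{2}$ ($h{\left(J \right)} = -2 + \frac{\left(-5\right) \sqrt{J}}{2} = -2 - \frac{5 \sqrt{J}}{2}$)
$\left(-140 - 182\right) + h{\left(10 \right)} = \left(-140 - 182\right) - \left(2 + \frac{5 \sqrt{10}}{2}\right) = -322 - \left(2 + \frac{5 \sqrt{10}}{2}\right) = -324 - \frac{5 \sqrt{10}}{2}$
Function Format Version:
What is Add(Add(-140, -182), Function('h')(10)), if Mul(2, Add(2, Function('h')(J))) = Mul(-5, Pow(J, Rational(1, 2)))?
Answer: Add(-324, Mul(Rational(-5, 2), Pow(10, Rational(1, 2)))) ≈ -331.91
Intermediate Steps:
Function('h')(J) = Add(-2, Mul(Rational(-5, 2), Pow(J, Rational(1, 2)))) (Function('h')(J) = Add(-2, Mul(Rational(1, 2), Mul(-5, Pow(J, Rational(1, 2))))) = Add(-2, Mul(Rational(-5, 2), Pow(J, Rational(1, 2)))))
Add(Add(-140, -182), Function('h')(10)) = Add(Add(-140, -182), Add(-2, Mul(Rational(-5, 2), Pow(10, Rational(1, 2))))) = Add(-322, Add(-2, Mul(Rational(-5, 2), Pow(10, Rational(1, 2))))) = Add(-324, Mul(Rational(-5, 2), Pow(10, Rational(1, 2))))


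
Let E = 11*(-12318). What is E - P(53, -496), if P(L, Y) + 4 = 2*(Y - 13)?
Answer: -134476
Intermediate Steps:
E = -135498
P(L, Y) = -30 + 2*Y (P(L, Y) = -4 + 2*(Y - 13) = -4 + 2*(-13 + Y) = -4 + (-26 + 2*Y) = -30 + 2*Y)
E - P(53, -496) = -135498 - (-30 + 2*(-496)) = -135498 - (-30 - 992) = -135498 - 1*(-1022) = -135498 + 1022 = -134476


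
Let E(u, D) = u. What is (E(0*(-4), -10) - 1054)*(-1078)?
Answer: 1136212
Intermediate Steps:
(E(0*(-4), -10) - 1054)*(-1078) = (0*(-4) - 1054)*(-1078) = (0 - 1054)*(-1078) = -1054*(-1078) = 1136212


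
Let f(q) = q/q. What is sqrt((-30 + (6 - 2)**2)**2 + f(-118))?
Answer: sqrt(197) ≈ 14.036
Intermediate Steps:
f(q) = 1
sqrt((-30 + (6 - 2)**2)**2 + f(-118)) = sqrt((-30 + (6 - 2)**2)**2 + 1) = sqrt((-30 + 4**2)**2 + 1) = sqrt((-30 + 16)**2 + 1) = sqrt((-14)**2 + 1) = sqrt(196 + 1) = sqrt(197)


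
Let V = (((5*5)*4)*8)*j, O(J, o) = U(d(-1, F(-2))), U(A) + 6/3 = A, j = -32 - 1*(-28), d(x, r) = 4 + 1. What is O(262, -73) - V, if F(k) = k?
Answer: 3203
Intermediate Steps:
d(x, r) = 5
j = -4 (j = -32 + 28 = -4)
U(A) = -2 + A
O(J, o) = 3 (O(J, o) = -2 + 5 = 3)
V = -3200 (V = (((5*5)*4)*8)*(-4) = ((25*4)*8)*(-4) = (100*8)*(-4) = 800*(-4) = -3200)
O(262, -73) - V = 3 - 1*(-3200) = 3 + 3200 = 3203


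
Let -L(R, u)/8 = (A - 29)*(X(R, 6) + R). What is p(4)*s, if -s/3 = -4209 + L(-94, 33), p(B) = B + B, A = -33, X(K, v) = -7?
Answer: 1303320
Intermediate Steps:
p(B) = 2*B
L(R, u) = -3472 + 496*R (L(R, u) = -8*(-33 - 29)*(-7 + R) = -(-496)*(-7 + R) = -8*(434 - 62*R) = -3472 + 496*R)
s = 162915 (s = -3*(-4209 + (-3472 + 496*(-94))) = -3*(-4209 + (-3472 - 46624)) = -3*(-4209 - 50096) = -3*(-54305) = 162915)
p(4)*s = (2*4)*162915 = 8*162915 = 1303320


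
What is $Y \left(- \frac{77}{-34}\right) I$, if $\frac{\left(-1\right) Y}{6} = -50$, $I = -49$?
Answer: $- \frac{565950}{17} \approx -33291.0$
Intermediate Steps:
$Y = 300$ ($Y = \left(-6\right) \left(-50\right) = 300$)
$Y \left(- \frac{77}{-34}\right) I = 300 \left(- \frac{77}{-34}\right) \left(-49\right) = 300 \left(\left(-77\right) \left(- \frac{1}{34}\right)\right) \left(-49\right) = 300 \cdot \frac{77}{34} \left(-49\right) = \frac{11550}{17} \left(-49\right) = - \frac{565950}{17}$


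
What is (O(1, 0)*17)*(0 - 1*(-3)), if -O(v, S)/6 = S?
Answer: 0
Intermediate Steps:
O(v, S) = -6*S
(O(1, 0)*17)*(0 - 1*(-3)) = (-6*0*17)*(0 - 1*(-3)) = (0*17)*(0 + 3) = 0*3 = 0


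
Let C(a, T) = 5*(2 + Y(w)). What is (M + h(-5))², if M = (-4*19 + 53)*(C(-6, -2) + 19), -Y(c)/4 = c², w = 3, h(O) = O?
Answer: 12027024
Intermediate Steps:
Y(c) = -4*c²
C(a, T) = -170 (C(a, T) = 5*(2 - 4*3²) = 5*(2 - 4*9) = 5*(2 - 36) = 5*(-34) = -170)
M = 3473 (M = (-4*19 + 53)*(-170 + 19) = (-76 + 53)*(-151) = -23*(-151) = 3473)
(M + h(-5))² = (3473 - 5)² = 3468² = 12027024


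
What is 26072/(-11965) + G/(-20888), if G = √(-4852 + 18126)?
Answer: -26072/11965 - √13274/20888 ≈ -2.1845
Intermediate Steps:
G = √13274 ≈ 115.21
26072/(-11965) + G/(-20888) = 26072/(-11965) + √13274/(-20888) = 26072*(-1/11965) + √13274*(-1/20888) = -26072/11965 - √13274/20888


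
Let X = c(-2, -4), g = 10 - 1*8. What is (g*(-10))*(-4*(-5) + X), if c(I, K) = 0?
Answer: -400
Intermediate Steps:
g = 2 (g = 10 - 8 = 2)
X = 0
(g*(-10))*(-4*(-5) + X) = (2*(-10))*(-4*(-5) + 0) = -20*(20 + 0) = -20*20 = -400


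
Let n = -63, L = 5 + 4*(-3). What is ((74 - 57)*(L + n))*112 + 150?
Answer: -133130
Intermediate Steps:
L = -7 (L = 5 - 12 = -7)
((74 - 57)*(L + n))*112 + 150 = ((74 - 57)*(-7 - 63))*112 + 150 = (17*(-70))*112 + 150 = -1190*112 + 150 = -133280 + 150 = -133130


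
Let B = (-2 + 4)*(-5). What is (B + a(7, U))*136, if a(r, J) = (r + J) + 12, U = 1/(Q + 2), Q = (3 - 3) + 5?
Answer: 8704/7 ≈ 1243.4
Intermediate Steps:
Q = 5 (Q = 0 + 5 = 5)
B = -10 (B = 2*(-5) = -10)
U = ⅐ (U = 1/(5 + 2) = 1/7 = ⅐ ≈ 0.14286)
a(r, J) = 12 + J + r (a(r, J) = (J + r) + 12 = 12 + J + r)
(B + a(7, U))*136 = (-10 + (12 + ⅐ + 7))*136 = (-10 + 134/7)*136 = (64/7)*136 = 8704/7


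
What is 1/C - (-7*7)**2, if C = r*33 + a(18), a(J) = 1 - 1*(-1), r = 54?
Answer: -4283383/1784 ≈ -2401.0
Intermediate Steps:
a(J) = 2 (a(J) = 1 + 1 = 2)
C = 1784 (C = 54*33 + 2 = 1782 + 2 = 1784)
1/C - (-7*7)**2 = 1/1784 - (-7*7)**2 = 1/1784 - 1*(-49)**2 = 1/1784 - 1*2401 = 1/1784 - 2401 = -4283383/1784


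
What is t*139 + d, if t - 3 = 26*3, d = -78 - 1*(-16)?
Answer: 11197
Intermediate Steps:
d = -62 (d = -78 + 16 = -62)
t = 81 (t = 3 + 26*3 = 3 + 78 = 81)
t*139 + d = 81*139 - 62 = 11259 - 62 = 11197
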